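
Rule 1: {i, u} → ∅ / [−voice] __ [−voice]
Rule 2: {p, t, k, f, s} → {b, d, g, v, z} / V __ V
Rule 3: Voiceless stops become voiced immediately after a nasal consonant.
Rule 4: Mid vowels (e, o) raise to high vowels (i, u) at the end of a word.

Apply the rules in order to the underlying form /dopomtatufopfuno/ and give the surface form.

dobomdatfopfunu

Rule 1 (high vowel syncope): /u/ is a high vowel flanked by voiceless consonants /t/ and /f/, so it deletes. /dopomtatufopfuno/ → dopomtatfopfuno.
Rule 2 (intervocalic voicing): /p/ is a voiceless obstruent between vowels /o/ and /o/, so it voices to [b]. /dopomtatfopfuno/ → dobomtatfopfuno.
Rule 3 (post-nasal voicing): /t/ is a voiceless stop immediately after the nasal /m/, so it voices to [d]. /dobomtatfopfuno/ → dobomdatfopfuno.
Rule 4 (final vowel raising): /o/ is a mid vowel in word-final position, so it raises to [u]. /dobomdatfopfuno/ → dobomdatfopfunu.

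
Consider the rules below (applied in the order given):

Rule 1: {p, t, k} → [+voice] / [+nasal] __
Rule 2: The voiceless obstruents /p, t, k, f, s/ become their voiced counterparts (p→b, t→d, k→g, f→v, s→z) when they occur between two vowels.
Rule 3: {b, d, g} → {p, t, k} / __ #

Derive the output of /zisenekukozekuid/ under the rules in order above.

Rule 1 (post-nasal voicing): no segment meets the environment; /zisenekukozekuid/ is unchanged.
Rule 2 (intervocalic voicing): /s/ is a voiceless obstruent between vowels /i/ and /e/, so it voices to [z]. /k/ is a voiceless obstruent between vowels /e/ and /u/, so it voices to [g]. /k/ is a voiceless obstruent between vowels /u/ and /o/, so it voices to [g]. /k/ is a voiceless obstruent between vowels /e/ and /u/, so it voices to [g]. /zisenekukozekuid/ → zizenegugozeguid.
Rule 3 (final devoicing): /d/ is a voiced stop in word-final position, so it devoices to [t]. /zizenegugozeguid/ → zizenegugozeguit.

zizenegugozeguit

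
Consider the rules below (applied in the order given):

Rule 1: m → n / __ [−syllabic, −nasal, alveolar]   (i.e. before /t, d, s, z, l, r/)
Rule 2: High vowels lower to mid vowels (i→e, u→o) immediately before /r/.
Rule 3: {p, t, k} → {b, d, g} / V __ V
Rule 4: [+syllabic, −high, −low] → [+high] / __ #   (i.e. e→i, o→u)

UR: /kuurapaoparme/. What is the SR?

Rule 1 (nasal place assimilation): no segment meets the environment; /kuurapaoparme/ is unchanged.
Rule 2 (pre-rhotic lowering): /u/ is a high vowel immediately before /r/, so it lowers to [o]. /kuurapaoparme/ → kuorapaoparme.
Rule 3 (intervocalic voicing): /p/ is a voiceless stop between vowels /a/ and /a/, so it voices to [b]. /p/ is a voiceless stop between vowels /o/ and /a/, so it voices to [b]. /kuorapaoparme/ → kuorabaobarme.
Rule 4 (final vowel raising): /e/ is a mid vowel in word-final position, so it raises to [i]. /kuorabaobarme/ → kuorabaobarmi.

kuorabaobarmi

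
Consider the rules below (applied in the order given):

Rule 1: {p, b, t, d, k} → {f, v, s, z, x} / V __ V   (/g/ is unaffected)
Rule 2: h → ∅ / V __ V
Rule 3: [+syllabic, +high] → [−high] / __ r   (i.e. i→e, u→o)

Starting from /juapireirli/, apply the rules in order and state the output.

Rule 1 (intervocalic spirantization): /p/ is a stop between vowels /a/ and /i/, so it spirantizes to the fricative [f]. /juapireirli/ → juafireirli.
Rule 2 (intervocalic h-deletion): no segment meets the environment; /juafireirli/ is unchanged.
Rule 3 (pre-rhotic lowering): /i/ is a high vowel immediately before /r/, so it lowers to [e]. /i/ is a high vowel immediately before /r/, so it lowers to [e]. /juafireirli/ → juafereerli.

juafereerli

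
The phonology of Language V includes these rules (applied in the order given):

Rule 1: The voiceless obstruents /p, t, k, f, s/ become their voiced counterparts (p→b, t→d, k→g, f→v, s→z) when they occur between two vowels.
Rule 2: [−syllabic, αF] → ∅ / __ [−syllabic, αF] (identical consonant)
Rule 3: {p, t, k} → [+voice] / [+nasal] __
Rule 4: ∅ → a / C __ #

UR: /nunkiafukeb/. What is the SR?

nungiavugeba

Rule 1 (intervocalic voicing): /f/ is a voiceless obstruent between vowels /a/ and /u/, so it voices to [v]. /k/ is a voiceless obstruent between vowels /u/ and /e/, so it voices to [g]. /nunkiafukeb/ → nunkiavugeb.
Rule 2 (degemination): no segment meets the environment; /nunkiavugeb/ is unchanged.
Rule 3 (post-nasal voicing): /k/ is a voiceless stop immediately after the nasal /n/, so it voices to [g]. /nunkiavugeb/ → nungiavugeb.
Rule 4 (final a-epenthesis): the form ends in the consonant /b/, so [a] is inserted word-finally. /nungiavugeb/ → nungiavugeba.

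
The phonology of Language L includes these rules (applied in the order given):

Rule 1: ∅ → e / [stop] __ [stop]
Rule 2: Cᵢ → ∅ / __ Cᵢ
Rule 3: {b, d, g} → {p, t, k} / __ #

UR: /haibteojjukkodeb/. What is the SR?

haibeteojukekodep

Rule 1 (stop-cluster e-epenthesis): /b/ and /t/ form a stop–stop cluster, so [e] is inserted between them. /k/ and /k/ form a stop–stop cluster, so [e] is inserted between them. /haibteojjukkodeb/ → haibeteojjukekodeb.
Rule 2 (degemination): /jj/ is a geminate; the first /j/ deletes. /haibeteojjukekodeb/ → haibeteojukekodeb.
Rule 3 (final devoicing): /b/ is a voiced stop in word-final position, so it devoices to [p]. /haibeteojukekodeb/ → haibeteojukekodep.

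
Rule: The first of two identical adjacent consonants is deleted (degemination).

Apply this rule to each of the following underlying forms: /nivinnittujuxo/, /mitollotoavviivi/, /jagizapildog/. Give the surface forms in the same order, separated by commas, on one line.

/nivinnittujuxo/: /nn/ is a geminate; the first /n/ deletes. /tt/ is a geminate; the first /t/ deletes. → [nivinitujuxo].
/mitollotoavviivi/: /ll/ is a geminate; the first /l/ deletes. /vv/ is a geminate; the first /v/ deletes. → [mitolotoaviivi].
/jagizapildog/: the rule's environment is not met; surfaces unchanged as [jagizapildog].

nivinitujuxo, mitolotoaviivi, jagizapildog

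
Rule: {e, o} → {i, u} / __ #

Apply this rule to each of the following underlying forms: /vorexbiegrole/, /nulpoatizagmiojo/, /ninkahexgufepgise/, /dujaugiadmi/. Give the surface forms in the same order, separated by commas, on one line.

/vorexbiegrole/: /e/ is a mid vowel in word-final position, so it raises to [i]. → [vorexbiegroli].
/nulpoatizagmiojo/: /o/ is a mid vowel in word-final position, so it raises to [u]. → [nulpoatizagmioju].
/ninkahexgufepgise/: /e/ is a mid vowel in word-final position, so it raises to [i]. → [ninkahexgufepgisi].
/dujaugiadmi/: the rule's environment is not met; surfaces unchanged as [dujaugiadmi].

vorexbiegroli, nulpoatizagmioju, ninkahexgufepgisi, dujaugiadmi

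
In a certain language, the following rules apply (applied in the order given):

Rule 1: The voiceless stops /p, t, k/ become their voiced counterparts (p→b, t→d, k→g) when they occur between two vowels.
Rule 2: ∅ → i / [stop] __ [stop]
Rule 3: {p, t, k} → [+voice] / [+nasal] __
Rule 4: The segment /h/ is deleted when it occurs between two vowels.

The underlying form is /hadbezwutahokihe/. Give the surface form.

Rule 1 (intervocalic voicing): /t/ is a voiceless stop between vowels /u/ and /a/, so it voices to [d]. /k/ is a voiceless stop between vowels /o/ and /i/, so it voices to [g]. /hadbezwutahokihe/ → hadbezwudahogihe.
Rule 2 (stop-cluster i-epenthesis): /d/ and /b/ form a stop–stop cluster, so [i] is inserted between them. /hadbezwudahogihe/ → hadibezwudahogihe.
Rule 3 (post-nasal voicing): no segment meets the environment; /hadibezwudahogihe/ is unchanged.
Rule 4 (intervocalic h-deletion): /h/ occurs between vowels /a/ and /o/, so it deletes. /h/ occurs between vowels /i/ and /e/, so it deletes. /hadibezwudahogihe/ → hadibezwudaogie.

hadibezwudaogie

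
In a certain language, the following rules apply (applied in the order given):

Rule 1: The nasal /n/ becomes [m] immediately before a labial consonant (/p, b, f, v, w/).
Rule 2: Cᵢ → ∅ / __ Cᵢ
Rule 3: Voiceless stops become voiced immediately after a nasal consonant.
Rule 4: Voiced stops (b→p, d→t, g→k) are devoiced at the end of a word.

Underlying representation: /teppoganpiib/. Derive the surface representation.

tepogambiip

Rule 1 (nasal place assimilation): /n/ precedes the labial consonant /p/, so it assimilates in place to [m]. /teppoganpiib/ → teppogampiib.
Rule 2 (degemination): /pp/ is a geminate; the first /p/ deletes. /teppogampiib/ → tepogampiib.
Rule 3 (post-nasal voicing): /p/ is a voiceless stop immediately after the nasal /m/, so it voices to [b]. /tepogampiib/ → tepogambiib.
Rule 4 (final devoicing): /b/ is a voiced stop in word-final position, so it devoices to [p]. /tepogambiib/ → tepogambiip.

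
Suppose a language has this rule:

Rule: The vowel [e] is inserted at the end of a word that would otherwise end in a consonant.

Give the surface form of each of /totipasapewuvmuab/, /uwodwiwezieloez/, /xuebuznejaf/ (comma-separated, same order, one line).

/totipasapewuvmuab/: the form ends in the consonant /b/, so [e] is inserted word-finally. → [totipasapewuvmuabe].
/uwodwiwezieloez/: the form ends in the consonant /z/, so [e] is inserted word-finally. → [uwodwiwezieloeze].
/xuebuznejaf/: the form ends in the consonant /f/, so [e] is inserted word-finally. → [xuebuznejafe].

totipasapewuvmuabe, uwodwiwezieloeze, xuebuznejafe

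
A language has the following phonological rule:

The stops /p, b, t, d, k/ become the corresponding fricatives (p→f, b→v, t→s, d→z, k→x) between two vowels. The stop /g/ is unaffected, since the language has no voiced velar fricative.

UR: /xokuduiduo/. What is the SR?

/k/ is a stop between vowels /o/ and /u/, so it spirantizes to the fricative [x].
/d/ is a stop between vowels /u/ and /u/, so it spirantizes to the fricative [z].
/d/ is a stop between vowels /i/ and /u/, so it spirantizes to the fricative [z].
Surface form: [xoxuzuizuo].

xoxuzuizuo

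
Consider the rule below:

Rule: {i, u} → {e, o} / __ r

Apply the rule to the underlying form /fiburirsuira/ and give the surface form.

Scanning /fiburirsuira/: /i/ at position 2 is not in the conditioning environment; /u/ is a high vowel immediately before /r/, so it lowers to [o]; /i/ is a high vowel immediately before /r/, so it lowers to [e]; /u/ at position 9 is not in the conditioning environment; /i/ is a high vowel immediately before /r/, so it lowers to [e].
Result: [fiborersuera].

fiborersuera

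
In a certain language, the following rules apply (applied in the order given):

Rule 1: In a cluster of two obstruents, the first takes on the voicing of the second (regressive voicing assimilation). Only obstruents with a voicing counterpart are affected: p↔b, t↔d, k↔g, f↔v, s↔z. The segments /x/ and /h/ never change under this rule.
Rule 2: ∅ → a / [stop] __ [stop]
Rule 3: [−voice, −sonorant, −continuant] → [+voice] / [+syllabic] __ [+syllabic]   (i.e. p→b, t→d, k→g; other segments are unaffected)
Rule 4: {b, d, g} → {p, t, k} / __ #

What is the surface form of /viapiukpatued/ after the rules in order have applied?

viabiugabaduet

Rule 1 (regressive voicing assimilation): no segment meets the environment; /viapiukpatued/ is unchanged.
Rule 2 (stop-cluster a-epenthesis): /k/ and /p/ form a stop–stop cluster, so [a] is inserted between them. /viapiukpatued/ → viapiukapatued.
Rule 3 (intervocalic voicing): /p/ is a voiceless stop between vowels /a/ and /i/, so it voices to [b]. /k/ is a voiceless stop between vowels /u/ and /a/, so it voices to [g]. /p/ is a voiceless stop between vowels /a/ and /a/, so it voices to [b]. /t/ is a voiceless stop between vowels /a/ and /u/, so it voices to [d]. /viapiukapatued/ → viabiugabadued.
Rule 4 (final devoicing): /d/ is a voiced stop in word-final position, so it devoices to [t]. /viabiugabadued/ → viabiugabaduet.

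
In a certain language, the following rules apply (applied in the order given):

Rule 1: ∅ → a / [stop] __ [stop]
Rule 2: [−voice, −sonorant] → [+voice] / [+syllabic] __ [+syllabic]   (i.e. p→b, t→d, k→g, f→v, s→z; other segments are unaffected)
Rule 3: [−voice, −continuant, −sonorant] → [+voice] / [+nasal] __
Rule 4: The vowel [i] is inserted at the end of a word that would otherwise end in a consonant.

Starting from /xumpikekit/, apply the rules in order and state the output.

xumbigegiti

Rule 1 (stop-cluster a-epenthesis): no segment meets the environment; /xumpikekit/ is unchanged.
Rule 2 (intervocalic voicing): /k/ is a voiceless obstruent between vowels /i/ and /e/, so it voices to [g]. /k/ is a voiceless obstruent between vowels /e/ and /i/, so it voices to [g]. /xumpikekit/ → xumpigegit.
Rule 3 (post-nasal voicing): /p/ is a voiceless stop immediately after the nasal /m/, so it voices to [b]. /xumpigegit/ → xumbigegit.
Rule 4 (final i-epenthesis): the form ends in the consonant /t/, so [i] is inserted word-finally. /xumbigegit/ → xumbigegiti.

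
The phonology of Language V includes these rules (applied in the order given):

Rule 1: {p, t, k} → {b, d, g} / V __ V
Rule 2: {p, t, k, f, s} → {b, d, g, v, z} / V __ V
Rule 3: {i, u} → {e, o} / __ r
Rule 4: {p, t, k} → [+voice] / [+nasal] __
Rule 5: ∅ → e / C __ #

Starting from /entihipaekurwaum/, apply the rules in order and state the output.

Rule 1 (intervocalic voicing): /p/ is a voiceless stop between vowels /i/ and /a/, so it voices to [b]. /k/ is a voiceless stop between vowels /e/ and /u/, so it voices to [g]. /entihipaekurwaum/ → entihibaegurwaum.
Rule 2 (intervocalic voicing): no segment meets the environment; /entihibaegurwaum/ is unchanged.
Rule 3 (pre-rhotic lowering): /u/ is a high vowel immediately before /r/, so it lowers to [o]. /entihibaegurwaum/ → entihibaegorwaum.
Rule 4 (post-nasal voicing): /t/ is a voiceless stop immediately after the nasal /n/, so it voices to [d]. /entihibaegorwaum/ → endihibaegorwaum.
Rule 5 (final e-epenthesis): the form ends in the consonant /m/, so [e] is inserted word-finally. /endihibaegorwaum/ → endihibaegorwaume.

endihibaegorwaume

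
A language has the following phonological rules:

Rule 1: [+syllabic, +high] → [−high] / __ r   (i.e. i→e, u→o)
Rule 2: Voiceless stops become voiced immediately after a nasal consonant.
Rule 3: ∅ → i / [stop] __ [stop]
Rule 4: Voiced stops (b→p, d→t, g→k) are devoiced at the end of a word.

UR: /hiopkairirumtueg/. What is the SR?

hiopikaererumduek

Rule 1 (pre-rhotic lowering): /i/ is a high vowel immediately before /r/, so it lowers to [e]. /i/ is a high vowel immediately before /r/, so it lowers to [e]. /hiopkairirumtueg/ → hiopkaererumtueg.
Rule 2 (post-nasal voicing): /t/ is a voiceless stop immediately after the nasal /m/, so it voices to [d]. /hiopkaererumtueg/ → hiopkaererumdueg.
Rule 3 (stop-cluster i-epenthesis): /p/ and /k/ form a stop–stop cluster, so [i] is inserted between them. /hiopkaererumdueg/ → hiopikaererumdueg.
Rule 4 (final devoicing): /g/ is a voiced stop in word-final position, so it devoices to [k]. /hiopikaererumdueg/ → hiopikaererumduek.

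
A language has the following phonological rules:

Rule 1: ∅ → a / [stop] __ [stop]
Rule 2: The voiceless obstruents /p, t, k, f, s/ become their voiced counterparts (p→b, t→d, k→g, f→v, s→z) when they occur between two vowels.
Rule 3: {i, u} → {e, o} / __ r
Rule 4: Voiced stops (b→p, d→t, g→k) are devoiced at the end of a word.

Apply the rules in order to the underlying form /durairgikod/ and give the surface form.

doraergigot

Rule 1 (stop-cluster a-epenthesis): no segment meets the environment; /durairgikod/ is unchanged.
Rule 2 (intervocalic voicing): /k/ is a voiceless obstruent between vowels /i/ and /o/, so it voices to [g]. /durairgikod/ → durairgigod.
Rule 3 (pre-rhotic lowering): /u/ is a high vowel immediately before /r/, so it lowers to [o]. /i/ is a high vowel immediately before /r/, so it lowers to [e]. /durairgigod/ → doraergigod.
Rule 4 (final devoicing): /d/ is a voiced stop in word-final position, so it devoices to [t]. /doraergigod/ → doraergigot.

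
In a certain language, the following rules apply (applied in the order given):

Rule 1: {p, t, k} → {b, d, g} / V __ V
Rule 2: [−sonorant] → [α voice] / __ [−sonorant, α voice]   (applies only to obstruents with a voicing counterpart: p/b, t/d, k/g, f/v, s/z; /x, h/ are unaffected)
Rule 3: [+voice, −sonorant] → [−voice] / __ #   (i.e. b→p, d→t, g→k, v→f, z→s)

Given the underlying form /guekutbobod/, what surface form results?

guegudbobot

Rule 1 (intervocalic voicing): /k/ is a voiceless stop between vowels /e/ and /u/, so it voices to [g]. /guekutbobod/ → guegutbobod.
Rule 2 (regressive voicing assimilation): /t/ precedes the voiced obstruent /b/, so it voices to [d] by assimilation. /guegutbobod/ → guegudbobod.
Rule 3 (final devoicing): /d/ is a voiced obstruent in word-final position, so it devoices to [t]. /guegudbobod/ → guegudbobot.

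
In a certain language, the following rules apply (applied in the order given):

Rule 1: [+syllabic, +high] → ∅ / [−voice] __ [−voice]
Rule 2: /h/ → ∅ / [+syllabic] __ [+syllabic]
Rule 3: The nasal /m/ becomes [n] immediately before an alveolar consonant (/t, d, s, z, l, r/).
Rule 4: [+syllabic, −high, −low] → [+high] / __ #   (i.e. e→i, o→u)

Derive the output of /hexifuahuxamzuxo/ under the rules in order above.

hexfuahxanzuxu

Rule 1 (high vowel syncope): /i/ is a high vowel flanked by voiceless consonants /x/ and /f/, so it deletes. /u/ is a high vowel flanked by voiceless consonants /h/ and /x/, so it deletes. /hexifuahuxamzuxo/ → hexfuahxamzuxo.
Rule 2 (intervocalic h-deletion): no segment meets the environment; /hexfuahxamzuxo/ is unchanged.
Rule 3 (nasal place assimilation): /m/ precedes the alveolar consonant /z/, so it assimilates in place to [n]. /hexfuahxamzuxo/ → hexfuahxanzuxo.
Rule 4 (final vowel raising): /o/ is a mid vowel in word-final position, so it raises to [u]. /hexfuahxanzuxo/ → hexfuahxanzuxu.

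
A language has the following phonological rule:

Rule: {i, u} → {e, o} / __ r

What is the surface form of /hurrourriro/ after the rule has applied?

horroorrero

/u/ is a high vowel immediately before /r/, so it lowers to [o].
/u/ is a high vowel immediately before /r/, so it lowers to [o].
/i/ is a high vowel immediately before /r/, so it lowers to [e].
Surface form: [horroorrero].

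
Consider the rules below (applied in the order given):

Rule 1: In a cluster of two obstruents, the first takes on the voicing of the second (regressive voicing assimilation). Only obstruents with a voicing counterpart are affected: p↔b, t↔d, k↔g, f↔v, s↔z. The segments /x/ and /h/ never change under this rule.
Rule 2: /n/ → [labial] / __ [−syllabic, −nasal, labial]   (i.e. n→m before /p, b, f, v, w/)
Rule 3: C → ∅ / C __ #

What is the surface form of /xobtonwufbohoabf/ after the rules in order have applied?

xoptomwuvbohoap

Rule 1 (regressive voicing assimilation): /b/ precedes the voiceless obstruent /t/, so it devoices to [p] by assimilation. /f/ precedes the voiced obstruent /b/, so it voices to [v] by assimilation. /b/ precedes the voiceless obstruent /f/, so it devoices to [p] by assimilation. /xobtonwufbohoabf/ → xoptonwuvbohoapf.
Rule 2 (nasal place assimilation): /n/ precedes the labial consonant /w/, so it assimilates in place to [m]. /xoptonwuvbohoapf/ → xoptomwuvbohoapf.
Rule 3 (final cluster simplification): /f/ is the second consonant of a word-final cluster /pf/, so it deletes. /xoptomwuvbohoapf/ → xoptomwuvbohoap.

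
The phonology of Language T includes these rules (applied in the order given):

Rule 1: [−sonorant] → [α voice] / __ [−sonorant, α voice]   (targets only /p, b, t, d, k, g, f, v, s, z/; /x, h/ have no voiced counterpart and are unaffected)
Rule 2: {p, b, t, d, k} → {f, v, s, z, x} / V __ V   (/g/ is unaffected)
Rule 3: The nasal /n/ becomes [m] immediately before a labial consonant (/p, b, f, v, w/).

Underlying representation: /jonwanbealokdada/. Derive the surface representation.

jomwambealogdaza

Rule 1 (regressive voicing assimilation): /k/ precedes the voiced obstruent /d/, so it voices to [g] by assimilation. /jonwanbealokdada/ → jonwanbealogdada.
Rule 2 (intervocalic spirantization): /d/ is a stop between vowels /a/ and /a/, so it spirantizes to the fricative [z]. /jonwanbealogdada/ → jonwanbealogdaza.
Rule 3 (nasal place assimilation): /n/ precedes the labial consonant /w/, so it assimilates in place to [m]. /n/ precedes the labial consonant /b/, so it assimilates in place to [m]. /jonwanbealogdaza/ → jomwambealogdaza.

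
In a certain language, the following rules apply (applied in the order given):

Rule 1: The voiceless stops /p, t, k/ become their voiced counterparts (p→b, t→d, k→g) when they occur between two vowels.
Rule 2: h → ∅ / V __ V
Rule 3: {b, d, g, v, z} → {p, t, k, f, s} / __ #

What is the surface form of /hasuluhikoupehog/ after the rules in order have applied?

Rule 1 (intervocalic voicing): /k/ is a voiceless stop between vowels /i/ and /o/, so it voices to [g]. /p/ is a voiceless stop between vowels /u/ and /e/, so it voices to [b]. /hasuluhikoupehog/ → hasuluhigoubehog.
Rule 2 (intervocalic h-deletion): /h/ occurs between vowels /u/ and /i/, so it deletes. /h/ occurs between vowels /e/ and /o/, so it deletes. /hasuluhigoubehog/ → hasuluigoubeog.
Rule 3 (final devoicing): /g/ is a voiced obstruent in word-final position, so it devoices to [k]. /hasuluigoubeog/ → hasuluigoubeok.

hasuluigoubeok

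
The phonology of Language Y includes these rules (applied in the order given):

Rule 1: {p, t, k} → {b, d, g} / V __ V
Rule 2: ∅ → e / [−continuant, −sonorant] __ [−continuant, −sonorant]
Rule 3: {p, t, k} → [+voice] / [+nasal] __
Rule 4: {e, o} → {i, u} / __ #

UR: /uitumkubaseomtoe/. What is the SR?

uidumgubaseomdoi

Rule 1 (intervocalic voicing): /t/ is a voiceless stop between vowels /i/ and /u/, so it voices to [d]. /uitumkubaseomtoe/ → uidumkubaseomtoe.
Rule 2 (stop-cluster e-epenthesis): no segment meets the environment; /uidumkubaseomtoe/ is unchanged.
Rule 3 (post-nasal voicing): /k/ is a voiceless stop immediately after the nasal /m/, so it voices to [g]. /t/ is a voiceless stop immediately after the nasal /m/, so it voices to [d]. /uidumkubaseomtoe/ → uidumgubaseomdoe.
Rule 4 (final vowel raising): /e/ is a mid vowel in word-final position, so it raises to [i]. /uidumgubaseomdoe/ → uidumgubaseomdoi.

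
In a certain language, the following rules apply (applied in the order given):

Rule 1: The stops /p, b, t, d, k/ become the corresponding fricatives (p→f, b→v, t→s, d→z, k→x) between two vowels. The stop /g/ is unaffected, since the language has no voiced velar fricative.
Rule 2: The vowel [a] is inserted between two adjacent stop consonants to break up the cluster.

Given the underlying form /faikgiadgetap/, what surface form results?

faikagiadagesap

Rule 1 (intervocalic spirantization): /t/ is a stop between vowels /e/ and /a/, so it spirantizes to the fricative [s]. /faikgiadgetap/ → faikgiadgesap.
Rule 2 (stop-cluster a-epenthesis): /k/ and /g/ form a stop–stop cluster, so [a] is inserted between them. /d/ and /g/ form a stop–stop cluster, so [a] is inserted between them. /faikgiadgesap/ → faikagiadagesap.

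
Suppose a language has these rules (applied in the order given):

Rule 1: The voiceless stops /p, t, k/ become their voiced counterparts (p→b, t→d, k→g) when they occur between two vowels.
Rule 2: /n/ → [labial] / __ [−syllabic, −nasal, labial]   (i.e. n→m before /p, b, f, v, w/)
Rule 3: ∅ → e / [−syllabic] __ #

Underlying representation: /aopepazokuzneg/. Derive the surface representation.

Rule 1 (intervocalic voicing): /p/ is a voiceless stop between vowels /o/ and /e/, so it voices to [b]. /p/ is a voiceless stop between vowels /e/ and /a/, so it voices to [b]. /k/ is a voiceless stop between vowels /o/ and /u/, so it voices to [g]. /aopepazokuzneg/ → aobebazoguzneg.
Rule 2 (nasal place assimilation): no segment meets the environment; /aobebazoguzneg/ is unchanged.
Rule 3 (final e-epenthesis): the form ends in the consonant /g/, so [e] is inserted word-finally. /aobebazoguzneg/ → aobebazoguznege.

aobebazoguznege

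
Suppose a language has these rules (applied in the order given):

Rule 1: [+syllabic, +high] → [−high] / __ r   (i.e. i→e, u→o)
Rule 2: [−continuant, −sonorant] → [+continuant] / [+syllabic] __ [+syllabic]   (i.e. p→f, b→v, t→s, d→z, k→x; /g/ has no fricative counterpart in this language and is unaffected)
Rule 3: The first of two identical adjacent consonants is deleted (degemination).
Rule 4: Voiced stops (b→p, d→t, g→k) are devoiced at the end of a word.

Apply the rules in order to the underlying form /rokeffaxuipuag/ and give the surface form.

Rule 1 (pre-rhotic lowering): no segment meets the environment; /rokeffaxuipuag/ is unchanged.
Rule 2 (intervocalic spirantization): /k/ is a stop between vowels /o/ and /e/, so it spirantizes to the fricative [x]. /p/ is a stop between vowels /i/ and /u/, so it spirantizes to the fricative [f]. /rokeffaxuipuag/ → roxeffaxuifuag.
Rule 3 (degemination): /ff/ is a geminate; the first /f/ deletes. /roxeffaxuifuag/ → roxefaxuifuag.
Rule 4 (final devoicing): /g/ is a voiced stop in word-final position, so it devoices to [k]. /roxefaxuifuag/ → roxefaxuifuak.

roxefaxuifuak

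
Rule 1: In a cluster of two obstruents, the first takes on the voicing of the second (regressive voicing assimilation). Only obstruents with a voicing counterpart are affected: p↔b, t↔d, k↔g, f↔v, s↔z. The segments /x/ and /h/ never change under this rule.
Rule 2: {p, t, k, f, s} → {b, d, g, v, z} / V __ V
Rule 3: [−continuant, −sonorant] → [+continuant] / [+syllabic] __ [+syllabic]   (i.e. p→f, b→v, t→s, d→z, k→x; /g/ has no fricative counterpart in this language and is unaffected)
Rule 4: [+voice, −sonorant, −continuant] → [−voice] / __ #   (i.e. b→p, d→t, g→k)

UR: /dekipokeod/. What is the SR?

Rule 1 (regressive voicing assimilation): no segment meets the environment; /dekipokeod/ is unchanged.
Rule 2 (intervocalic voicing): /k/ is a voiceless obstruent between vowels /e/ and /i/, so it voices to [g]. /p/ is a voiceless obstruent between vowels /i/ and /o/, so it voices to [b]. /k/ is a voiceless obstruent between vowels /o/ and /e/, so it voices to [g]. /dekipokeod/ → degibogeod.
Rule 3 (intervocalic spirantization): /b/ is a stop between vowels /i/ and /o/, so it spirantizes to the fricative [v]. /degibogeod/ → degivogeod.
Rule 4 (final devoicing): /d/ is a voiced stop in word-final position, so it devoices to [t]. /degivogeod/ → degivogeot.

degivogeot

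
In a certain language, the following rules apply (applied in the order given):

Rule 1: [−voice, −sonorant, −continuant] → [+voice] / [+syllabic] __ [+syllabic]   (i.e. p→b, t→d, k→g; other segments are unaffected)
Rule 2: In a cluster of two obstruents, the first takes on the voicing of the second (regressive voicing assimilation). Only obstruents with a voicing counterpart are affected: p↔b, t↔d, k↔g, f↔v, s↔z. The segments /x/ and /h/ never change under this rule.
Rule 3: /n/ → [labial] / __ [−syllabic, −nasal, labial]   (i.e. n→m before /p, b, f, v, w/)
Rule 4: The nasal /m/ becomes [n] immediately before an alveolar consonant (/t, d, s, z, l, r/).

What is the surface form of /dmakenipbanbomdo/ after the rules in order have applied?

Rule 1 (intervocalic voicing): /k/ is a voiceless stop between vowels /a/ and /e/, so it voices to [g]. /dmakenipbanbomdo/ → dmagenipbanbomdo.
Rule 2 (regressive voicing assimilation): /p/ precedes the voiced obstruent /b/, so it voices to [b] by assimilation. /dmagenipbanbomdo/ → dmagenibbanbomdo.
Rule 3 (nasal place assimilation): /n/ precedes the labial consonant /b/, so it assimilates in place to [m]. /dmagenibbanbomdo/ → dmagenibbambomdo.
Rule 4 (nasal place assimilation): /m/ precedes the alveolar consonant /d/, so it assimilates in place to [n]. /dmagenibbambomdo/ → dmagenibbambondo.

dmagenibbambondo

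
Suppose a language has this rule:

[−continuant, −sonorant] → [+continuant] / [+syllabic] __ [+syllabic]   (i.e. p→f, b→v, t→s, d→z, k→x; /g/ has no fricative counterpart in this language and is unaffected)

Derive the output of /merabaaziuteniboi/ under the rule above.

meravaaziusenivoi

/b/ is a stop between vowels /a/ and /a/, so it spirantizes to the fricative [v].
/t/ is a stop between vowels /u/ and /e/, so it spirantizes to the fricative [s].
/b/ is a stop between vowels /i/ and /o/, so it spirantizes to the fricative [v].
Surface form: [meravaaziusenivoi].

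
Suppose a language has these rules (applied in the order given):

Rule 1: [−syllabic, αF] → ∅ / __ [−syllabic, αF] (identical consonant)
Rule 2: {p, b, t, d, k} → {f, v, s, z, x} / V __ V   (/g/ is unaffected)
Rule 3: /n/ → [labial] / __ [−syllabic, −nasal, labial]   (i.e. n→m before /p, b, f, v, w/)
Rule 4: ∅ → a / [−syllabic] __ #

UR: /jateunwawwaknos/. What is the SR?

Rule 1 (degemination): /ww/ is a geminate; the first /w/ deletes. /jateunwawwaknos/ → jateunwawaknos.
Rule 2 (intervocalic spirantization): /t/ is a stop between vowels /a/ and /e/, so it spirantizes to the fricative [s]. /jateunwawaknos/ → jaseunwawaknos.
Rule 3 (nasal place assimilation): /n/ precedes the labial consonant /w/, so it assimilates in place to [m]. /jaseunwawaknos/ → jaseumwawaknos.
Rule 4 (final a-epenthesis): the form ends in the consonant /s/, so [a] is inserted word-finally. /jaseumwawaknos/ → jaseumwawaknosa.

jaseumwawaknosa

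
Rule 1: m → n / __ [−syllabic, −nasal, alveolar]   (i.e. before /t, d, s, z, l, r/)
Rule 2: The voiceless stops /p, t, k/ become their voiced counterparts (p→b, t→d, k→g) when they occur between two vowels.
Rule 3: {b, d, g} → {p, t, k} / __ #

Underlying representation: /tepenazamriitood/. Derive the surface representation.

tebenazanriidoot

Rule 1 (nasal place assimilation): /m/ precedes the alveolar consonant /r/, so it assimilates in place to [n]. /tepenazamriitood/ → tepenazanriitood.
Rule 2 (intervocalic voicing): /p/ is a voiceless stop between vowels /e/ and /e/, so it voices to [b]. /t/ is a voiceless stop between vowels /i/ and /o/, so it voices to [d]. /tepenazanriitood/ → tebenazanriidood.
Rule 3 (final devoicing): /d/ is a voiced stop in word-final position, so it devoices to [t]. /tebenazanriidood/ → tebenazanriidoot.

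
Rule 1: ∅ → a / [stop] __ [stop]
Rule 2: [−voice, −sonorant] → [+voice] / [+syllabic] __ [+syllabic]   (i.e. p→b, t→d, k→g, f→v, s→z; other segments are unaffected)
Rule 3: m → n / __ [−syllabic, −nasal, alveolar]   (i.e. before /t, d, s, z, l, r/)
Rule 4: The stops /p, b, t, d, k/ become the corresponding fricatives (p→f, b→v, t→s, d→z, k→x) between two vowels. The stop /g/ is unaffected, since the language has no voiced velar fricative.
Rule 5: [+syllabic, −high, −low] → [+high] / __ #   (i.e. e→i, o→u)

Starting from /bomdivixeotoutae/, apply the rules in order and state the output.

bondivixeozouzai

Rule 1 (stop-cluster a-epenthesis): no segment meets the environment; /bomdivixeotoutae/ is unchanged.
Rule 2 (intervocalic voicing): /t/ is a voiceless obstruent between vowels /o/ and /o/, so it voices to [d]. /t/ is a voiceless obstruent between vowels /u/ and /a/, so it voices to [d]. /bomdivixeotoutae/ → bomdivixeodoudae.
Rule 3 (nasal place assimilation): /m/ precedes the alveolar consonant /d/, so it assimilates in place to [n]. /bomdivixeodoudae/ → bondivixeodoudae.
Rule 4 (intervocalic spirantization): /d/ is a stop between vowels /o/ and /o/, so it spirantizes to the fricative [z]. /d/ is a stop between vowels /u/ and /a/, so it spirantizes to the fricative [z]. /bondivixeodoudae/ → bondivixeozouzae.
Rule 5 (final vowel raising): /e/ is a mid vowel in word-final position, so it raises to [i]. /bondivixeozouzae/ → bondivixeozouzai.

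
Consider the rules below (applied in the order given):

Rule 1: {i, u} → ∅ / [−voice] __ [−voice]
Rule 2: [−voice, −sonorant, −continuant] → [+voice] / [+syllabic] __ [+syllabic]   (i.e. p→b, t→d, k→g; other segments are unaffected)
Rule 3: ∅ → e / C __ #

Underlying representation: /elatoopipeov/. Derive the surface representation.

Rule 1 (high vowel syncope): /i/ is a high vowel flanked by voiceless consonants /p/ and /p/, so it deletes. /elatoopipeov/ → elatooppeov.
Rule 2 (intervocalic voicing): /t/ is a voiceless stop between vowels /a/ and /o/, so it voices to [d]. /elatooppeov/ → eladooppeov.
Rule 3 (final e-epenthesis): the form ends in the consonant /v/, so [e] is inserted word-finally. /eladooppeov/ → eladooppeove.

eladooppeove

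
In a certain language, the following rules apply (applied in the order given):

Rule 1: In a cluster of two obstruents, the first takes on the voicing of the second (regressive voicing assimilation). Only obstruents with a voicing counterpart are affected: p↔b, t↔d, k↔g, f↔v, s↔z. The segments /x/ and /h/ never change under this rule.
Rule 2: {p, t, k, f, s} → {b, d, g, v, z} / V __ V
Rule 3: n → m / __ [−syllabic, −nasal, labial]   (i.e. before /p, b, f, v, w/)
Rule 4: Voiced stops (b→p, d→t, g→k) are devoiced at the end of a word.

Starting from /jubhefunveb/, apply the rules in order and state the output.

juphevumvep

Rule 1 (regressive voicing assimilation): /b/ precedes the voiceless obstruent /h/, so it devoices to [p] by assimilation. /jubhefunveb/ → juphefunveb.
Rule 2 (intervocalic voicing): /f/ is a voiceless obstruent between vowels /e/ and /u/, so it voices to [v]. /juphefunveb/ → juphevunveb.
Rule 3 (nasal place assimilation): /n/ precedes the labial consonant /v/, so it assimilates in place to [m]. /juphevunveb/ → juphevumveb.
Rule 4 (final devoicing): /b/ is a voiced stop in word-final position, so it devoices to [p]. /juphevumveb/ → juphevumvep.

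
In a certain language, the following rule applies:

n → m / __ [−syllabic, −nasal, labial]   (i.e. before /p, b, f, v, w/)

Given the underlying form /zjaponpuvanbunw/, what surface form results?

/n/ precedes the labial consonant /p/, so it assimilates in place to [m].
/n/ precedes the labial consonant /b/, so it assimilates in place to [m].
/n/ precedes the labial consonant /w/, so it assimilates in place to [m].
Surface form: [zjapompuvambumw].

zjapompuvambumw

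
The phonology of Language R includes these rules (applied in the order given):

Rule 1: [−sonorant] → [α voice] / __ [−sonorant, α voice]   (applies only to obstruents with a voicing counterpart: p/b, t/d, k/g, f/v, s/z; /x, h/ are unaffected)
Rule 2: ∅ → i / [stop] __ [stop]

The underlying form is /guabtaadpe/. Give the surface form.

Rule 1 (regressive voicing assimilation): /b/ precedes the voiceless obstruent /t/, so it devoices to [p] by assimilation. /d/ precedes the voiceless obstruent /p/, so it devoices to [t] by assimilation. /guabtaadpe/ → guaptaatpe.
Rule 2 (stop-cluster i-epenthesis): /p/ and /t/ form a stop–stop cluster, so [i] is inserted between them. /t/ and /p/ form a stop–stop cluster, so [i] is inserted between them. /guaptaatpe/ → guapitaatipe.

guapitaatipe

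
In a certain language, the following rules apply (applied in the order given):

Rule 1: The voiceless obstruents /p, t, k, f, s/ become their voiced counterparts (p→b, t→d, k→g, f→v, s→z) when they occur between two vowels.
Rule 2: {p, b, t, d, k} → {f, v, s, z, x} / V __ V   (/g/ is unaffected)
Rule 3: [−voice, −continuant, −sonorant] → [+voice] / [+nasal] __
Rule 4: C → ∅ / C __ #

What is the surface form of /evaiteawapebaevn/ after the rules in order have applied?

evaizeawavevaev

Rule 1 (intervocalic voicing): /t/ is a voiceless obstruent between vowels /i/ and /e/, so it voices to [d]. /p/ is a voiceless obstruent between vowels /a/ and /e/, so it voices to [b]. /evaiteawapebaevn/ → evaideawabebaevn.
Rule 2 (intervocalic spirantization): /d/ is a stop between vowels /i/ and /e/, so it spirantizes to the fricative [z]. /b/ is a stop between vowels /a/ and /e/, so it spirantizes to the fricative [v]. /b/ is a stop between vowels /e/ and /a/, so it spirantizes to the fricative [v]. /evaideawabebaevn/ → evaizeawavevaevn.
Rule 3 (post-nasal voicing): no segment meets the environment; /evaizeawavevaevn/ is unchanged.
Rule 4 (final cluster simplification): /n/ is the second consonant of a word-final cluster /vn/, so it deletes. /evaizeawavevaevn/ → evaizeawavevaev.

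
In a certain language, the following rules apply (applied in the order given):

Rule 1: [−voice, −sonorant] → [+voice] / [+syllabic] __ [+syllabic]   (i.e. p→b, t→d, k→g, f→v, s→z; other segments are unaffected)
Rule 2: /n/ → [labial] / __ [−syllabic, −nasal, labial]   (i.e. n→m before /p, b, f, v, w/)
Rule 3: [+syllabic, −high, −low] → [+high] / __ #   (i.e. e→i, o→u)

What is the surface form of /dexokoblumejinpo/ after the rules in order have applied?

Rule 1 (intervocalic voicing): /k/ is a voiceless obstruent between vowels /o/ and /o/, so it voices to [g]. /dexokoblumejinpo/ → dexogoblumejinpo.
Rule 2 (nasal place assimilation): /n/ precedes the labial consonant /p/, so it assimilates in place to [m]. /dexogoblumejinpo/ → dexogoblumejimpo.
Rule 3 (final vowel raising): /o/ is a mid vowel in word-final position, so it raises to [u]. /dexogoblumejimpo/ → dexogoblumejimpu.

dexogoblumejimpu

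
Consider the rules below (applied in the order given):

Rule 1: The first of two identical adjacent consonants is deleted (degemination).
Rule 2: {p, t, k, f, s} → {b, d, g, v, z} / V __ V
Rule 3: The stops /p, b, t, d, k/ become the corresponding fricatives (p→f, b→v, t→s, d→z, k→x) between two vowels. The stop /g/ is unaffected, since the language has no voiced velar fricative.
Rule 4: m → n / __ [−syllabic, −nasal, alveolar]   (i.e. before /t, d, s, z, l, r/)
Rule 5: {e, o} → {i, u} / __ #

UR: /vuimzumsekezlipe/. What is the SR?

vuinzunsegezlivi

Rule 1 (degemination): no segment meets the environment; /vuimzumsekezlipe/ is unchanged.
Rule 2 (intervocalic voicing): /k/ is a voiceless obstruent between vowels /e/ and /e/, so it voices to [g]. /p/ is a voiceless obstruent between vowels /i/ and /e/, so it voices to [b]. /vuimzumsekezlipe/ → vuimzumsegezlibe.
Rule 3 (intervocalic spirantization): /b/ is a stop between vowels /i/ and /e/, so it spirantizes to the fricative [v]. /vuimzumsegezlibe/ → vuimzumsegezlive.
Rule 4 (nasal place assimilation): /m/ precedes the alveolar consonant /z/, so it assimilates in place to [n]. /m/ precedes the alveolar consonant /s/, so it assimilates in place to [n]. /vuimzumsegezlive/ → vuinzunsegezlive.
Rule 5 (final vowel raising): /e/ is a mid vowel in word-final position, so it raises to [i]. /vuinzunsegezlive/ → vuinzunsegezlivi.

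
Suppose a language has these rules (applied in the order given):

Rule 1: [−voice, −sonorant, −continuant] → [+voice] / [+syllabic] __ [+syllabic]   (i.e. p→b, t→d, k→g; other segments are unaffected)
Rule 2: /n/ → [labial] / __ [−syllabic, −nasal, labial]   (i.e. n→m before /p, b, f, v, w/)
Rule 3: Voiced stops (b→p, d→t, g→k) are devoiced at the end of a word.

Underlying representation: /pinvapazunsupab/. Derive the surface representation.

Rule 1 (intervocalic voicing): /p/ is a voiceless stop between vowels /a/ and /a/, so it voices to [b]. /p/ is a voiceless stop between vowels /u/ and /a/, so it voices to [b]. /pinvapazunsupab/ → pinvabazunsubab.
Rule 2 (nasal place assimilation): /n/ precedes the labial consonant /v/, so it assimilates in place to [m]. /pinvabazunsubab/ → pimvabazunsubab.
Rule 3 (final devoicing): /b/ is a voiced stop in word-final position, so it devoices to [p]. /pimvabazunsubab/ → pimvabazunsubap.

pimvabazunsubap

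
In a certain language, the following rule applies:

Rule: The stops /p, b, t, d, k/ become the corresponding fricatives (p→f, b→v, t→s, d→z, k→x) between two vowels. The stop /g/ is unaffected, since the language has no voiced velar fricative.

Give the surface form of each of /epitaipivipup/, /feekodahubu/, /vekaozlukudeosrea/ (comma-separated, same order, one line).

efisaifivifup, feexozahuvu, vexaozluxuzeosrea

/epitaipivipup/: /p/ is a stop between vowels /e/ and /i/, so it spirantizes to the fricative [f]. /t/ is a stop between vowels /i/ and /a/, so it spirantizes to the fricative [s]. /p/ is a stop between vowels /i/ and /i/, so it spirantizes to the fricative [f]. /p/ is a stop between vowels /i/ and /u/, so it spirantizes to the fricative [f]. → [efisaifivifup].
/feekodahubu/: /k/ is a stop between vowels /e/ and /o/, so it spirantizes to the fricative [x]. /d/ is a stop between vowels /o/ and /a/, so it spirantizes to the fricative [z]. /b/ is a stop between vowels /u/ and /u/, so it spirantizes to the fricative [v]. → [feexozahuvu].
/vekaozlukudeosrea/: /k/ is a stop between vowels /e/ and /a/, so it spirantizes to the fricative [x]. /k/ is a stop between vowels /u/ and /u/, so it spirantizes to the fricative [x]. /d/ is a stop between vowels /u/ and /e/, so it spirantizes to the fricative [z]. → [vexaozluxuzeosrea].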